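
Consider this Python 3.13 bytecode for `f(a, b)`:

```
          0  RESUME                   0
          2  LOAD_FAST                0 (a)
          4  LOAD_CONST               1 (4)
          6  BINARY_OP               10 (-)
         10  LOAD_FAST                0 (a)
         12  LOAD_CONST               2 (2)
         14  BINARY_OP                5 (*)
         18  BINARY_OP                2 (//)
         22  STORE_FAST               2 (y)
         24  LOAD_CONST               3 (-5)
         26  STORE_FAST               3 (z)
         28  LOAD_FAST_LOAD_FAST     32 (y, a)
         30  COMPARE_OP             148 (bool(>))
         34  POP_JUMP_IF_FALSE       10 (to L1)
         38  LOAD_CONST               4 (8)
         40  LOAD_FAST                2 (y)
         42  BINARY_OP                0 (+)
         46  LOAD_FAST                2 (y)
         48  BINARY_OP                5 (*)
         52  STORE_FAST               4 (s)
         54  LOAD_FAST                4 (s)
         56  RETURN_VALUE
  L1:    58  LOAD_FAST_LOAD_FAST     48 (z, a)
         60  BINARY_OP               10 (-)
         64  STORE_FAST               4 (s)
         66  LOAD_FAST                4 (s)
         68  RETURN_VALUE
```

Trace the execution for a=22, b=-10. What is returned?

LOAD_FAST a → push 22. Stack: [22]
LOAD_CONST → push 4. Stack: [22, 4]
BINARY_OP - → 22 - 4 = 18. Stack: [18]
LOAD_FAST a → push 22. Stack: [18, 22]
LOAD_CONST → push 2. Stack: [18, 22, 2]
BINARY_OP * → 22 * 2 = 44. Stack: [18, 44]
BINARY_OP // → 18 // 44 = 0. Stack: [0]
STORE_FAST y → y=0. Stack: []
LOAD_CONST → push -5. Stack: [-5]
STORE_FAST z → z=-5. Stack: []
LOAD_FAST_LOAD_FAST y,a → push 0,22. Stack: [0, 22]
COMPARE_OP bool(>) → 0 vs 22 = False. Stack: [False]
POP_JUMP_IF_FALSE → pop False; jump. Stack: []
LOAD_FAST_LOAD_FAST z,a → push -5,22. Stack: [-5, 22]
BINARY_OP - → -5 - 22 = -27. Stack: [-27]
STORE_FAST s → s=-27. Stack: []
LOAD_FAST s → push -27. Stack: [-27]
RETURN_VALUE → return -27.

-27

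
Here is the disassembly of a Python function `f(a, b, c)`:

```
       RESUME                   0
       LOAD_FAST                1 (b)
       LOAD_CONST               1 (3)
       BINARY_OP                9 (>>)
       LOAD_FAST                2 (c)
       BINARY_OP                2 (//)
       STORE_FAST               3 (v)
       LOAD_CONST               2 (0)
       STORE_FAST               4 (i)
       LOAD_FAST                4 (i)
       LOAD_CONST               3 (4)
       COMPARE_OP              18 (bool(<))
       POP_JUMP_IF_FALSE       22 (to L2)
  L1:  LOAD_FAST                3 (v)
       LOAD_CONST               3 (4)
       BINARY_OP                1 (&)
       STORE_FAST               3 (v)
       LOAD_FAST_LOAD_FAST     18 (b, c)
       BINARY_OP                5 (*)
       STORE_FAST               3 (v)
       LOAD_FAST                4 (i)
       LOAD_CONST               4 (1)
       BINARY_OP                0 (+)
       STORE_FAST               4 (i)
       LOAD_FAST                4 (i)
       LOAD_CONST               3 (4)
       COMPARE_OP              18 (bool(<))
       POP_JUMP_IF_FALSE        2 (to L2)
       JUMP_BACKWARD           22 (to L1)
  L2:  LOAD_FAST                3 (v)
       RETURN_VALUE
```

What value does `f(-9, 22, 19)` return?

418

LOAD_FAST b → push 22
LOAD_CONST → push 3
BINARY_OP >> → 22 >> 3 = 2
LOAD_FAST c → push 19
BINARY_OP // → 2 // 19 = 0
STORE_FAST v → v=0
LOAD_CONST → push 0
STORE_FAST i → i=0
LOAD_FAST i → push 0
LOAD_CONST → push 4
COMPARE_OP bool(<) → 0 vs 4 = True
POP_JUMP_IF_FALSE → pop True; no jump
LOAD_FAST v → push 0
LOAD_CONST → push 4
BINARY_OP & → 0 & 4 = 0
STORE_FAST v → v=0
LOAD_FAST_LOAD_FAST b,c → push 22,19
BINARY_OP * → 22 * 19 = 418
STORE_FAST v → v=418
LOAD_FAST i → push 0
LOAD_CONST → push 1
BINARY_OP + → 0 + 1 = 1
STORE_FAST i → i=1
LOAD_FAST i → push 1
LOAD_CONST → push 4
COMPARE_OP bool(<) → 1 vs 4 = True
POP_JUMP_IF_FALSE → pop True; no jump
LOAD_FAST v → push 418
LOAD_CONST → push 4
BINARY_OP & → 418 & 4 = 0
STORE_FAST v → v=0
LOAD_FAST_LOAD_FAST b,c → push 22,19
BINARY_OP * → 22 * 19 = 418
STORE_FAST v → v=418
LOAD_FAST i → push 1
LOAD_CONST → push 1
BINARY_OP + → 1 + 1 = 2
STORE_FAST i → i=2
LOAD_FAST i → push 2
LOAD_CONST → push 4
COMPARE_OP bool(<) → 2 vs 4 = True
POP_JUMP_IF_FALSE → pop True; no jump
LOAD_FAST v → push 418
LOAD_CONST → push 4
BINARY_OP & → 418 & 4 = 0
STORE_FAST v → v=0
LOAD_FAST_LOAD_FAST b,c → push 22,19
BINARY_OP * → 22 * 19 = 418
STORE_FAST v → v=418
LOAD_FAST i → push 2
LOAD_CONST → push 1
BINARY_OP + → 2 + 1 = 3
STORE_FAST i → i=3
LOAD_FAST i → push 3
LOAD_CONST → push 4
COMPARE_OP bool(<) → 3 vs 4 = True
POP_JUMP_IF_FALSE → pop True; no jump
LOAD_FAST v → push 418
LOAD_CONST → push 4
BINARY_OP & → 418 & 4 = 0
STORE_FAST v → v=0
LOAD_FAST_LOAD_FAST b,c → push 22,19
BINARY_OP * → 22 * 19 = 418
STORE_FAST v → v=418
LOAD_FAST i → push 3
LOAD_CONST → push 1
BINARY_OP + → 3 + 1 = 4
STORE_FAST i → i=4
LOAD_FAST i → push 4
LOAD_CONST → push 4
COMPARE_OP bool(<) → 4 vs 4 = False
POP_JUMP_IF_FALSE → pop False; jump
LOAD_FAST v → push 418
RETURN_VALUE → return 418.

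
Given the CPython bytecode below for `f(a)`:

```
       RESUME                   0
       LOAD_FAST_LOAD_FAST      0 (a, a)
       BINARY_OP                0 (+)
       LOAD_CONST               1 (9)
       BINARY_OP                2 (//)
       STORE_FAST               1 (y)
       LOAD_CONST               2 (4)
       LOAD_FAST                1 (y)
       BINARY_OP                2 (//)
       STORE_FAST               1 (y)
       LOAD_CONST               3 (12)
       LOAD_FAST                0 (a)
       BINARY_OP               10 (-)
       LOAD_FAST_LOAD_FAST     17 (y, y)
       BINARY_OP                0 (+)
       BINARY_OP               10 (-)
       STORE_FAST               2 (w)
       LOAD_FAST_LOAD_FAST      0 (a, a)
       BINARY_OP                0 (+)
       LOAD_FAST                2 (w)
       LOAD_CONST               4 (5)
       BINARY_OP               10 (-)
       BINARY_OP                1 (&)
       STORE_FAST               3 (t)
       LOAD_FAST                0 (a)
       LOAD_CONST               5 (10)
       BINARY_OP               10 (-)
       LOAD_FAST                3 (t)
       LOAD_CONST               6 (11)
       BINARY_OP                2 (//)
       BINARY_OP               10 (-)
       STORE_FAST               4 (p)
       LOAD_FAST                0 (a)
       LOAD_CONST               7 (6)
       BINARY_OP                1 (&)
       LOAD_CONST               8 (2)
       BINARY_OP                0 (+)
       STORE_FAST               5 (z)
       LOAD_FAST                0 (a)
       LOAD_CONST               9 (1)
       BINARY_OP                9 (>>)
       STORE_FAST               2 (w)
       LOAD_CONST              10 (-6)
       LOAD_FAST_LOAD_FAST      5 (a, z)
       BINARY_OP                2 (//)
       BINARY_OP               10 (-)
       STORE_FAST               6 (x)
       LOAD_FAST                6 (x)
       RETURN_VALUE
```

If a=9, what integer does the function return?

-10

LOAD_FAST_LOAD_FAST a,a → push 9,9. Stack: [9, 9]
BINARY_OP + → 9 + 9 = 18. Stack: [18]
LOAD_CONST → push 9. Stack: [18, 9]
BINARY_OP // → 18 // 9 = 2. Stack: [2]
STORE_FAST y → y=2. Stack: []
LOAD_CONST → push 4. Stack: [4]
LOAD_FAST y → push 2. Stack: [4, 2]
BINARY_OP // → 4 // 2 = 2. Stack: [2]
STORE_FAST y → y=2. Stack: []
LOAD_CONST → push 12. Stack: [12]
LOAD_FAST a → push 9. Stack: [12, 9]
BINARY_OP - → 12 - 9 = 3. Stack: [3]
LOAD_FAST_LOAD_FAST y,y → push 2,2. Stack: [3, 2, 2]
BINARY_OP + → 2 + 2 = 4. Stack: [3, 4]
BINARY_OP - → 3 - 4 = -1. Stack: [-1]
STORE_FAST w → w=-1. Stack: []
LOAD_FAST_LOAD_FAST a,a → push 9,9. Stack: [9, 9]
BINARY_OP + → 9 + 9 = 18. Stack: [18]
LOAD_FAST w → push -1. Stack: [18, -1]
LOAD_CONST → push 5. Stack: [18, -1, 5]
BINARY_OP - → -1 - 5 = -6. Stack: [18, -6]
BINARY_OP & → 18 & -6 = 18. Stack: [18]
STORE_FAST t → t=18. Stack: []
LOAD_FAST a → push 9. Stack: [9]
LOAD_CONST → push 10. Stack: [9, 10]
BINARY_OP - → 9 - 10 = -1. Stack: [-1]
LOAD_FAST t → push 18. Stack: [-1, 18]
LOAD_CONST → push 11. Stack: [-1, 18, 11]
BINARY_OP // → 18 // 11 = 1. Stack: [-1, 1]
BINARY_OP - → -1 - 1 = -2. Stack: [-2]
STORE_FAST p → p=-2. Stack: []
LOAD_FAST a → push 9. Stack: [9]
LOAD_CONST → push 6. Stack: [9, 6]
BINARY_OP & → 9 & 6 = 0. Stack: [0]
LOAD_CONST → push 2. Stack: [0, 2]
BINARY_OP + → 0 + 2 = 2. Stack: [2]
STORE_FAST z → z=2. Stack: []
LOAD_FAST a → push 9. Stack: [9]
LOAD_CONST → push 1. Stack: [9, 1]
BINARY_OP >> → 9 >> 1 = 4. Stack: [4]
STORE_FAST w → w=4. Stack: []
LOAD_CONST → push -6. Stack: [-6]
LOAD_FAST_LOAD_FAST a,z → push 9,2. Stack: [-6, 9, 2]
BINARY_OP // → 9 // 2 = 4. Stack: [-6, 4]
BINARY_OP - → -6 - 4 = -10. Stack: [-10]
STORE_FAST x → x=-10. Stack: []
LOAD_FAST x → push -10. Stack: [-10]
RETURN_VALUE → return -10.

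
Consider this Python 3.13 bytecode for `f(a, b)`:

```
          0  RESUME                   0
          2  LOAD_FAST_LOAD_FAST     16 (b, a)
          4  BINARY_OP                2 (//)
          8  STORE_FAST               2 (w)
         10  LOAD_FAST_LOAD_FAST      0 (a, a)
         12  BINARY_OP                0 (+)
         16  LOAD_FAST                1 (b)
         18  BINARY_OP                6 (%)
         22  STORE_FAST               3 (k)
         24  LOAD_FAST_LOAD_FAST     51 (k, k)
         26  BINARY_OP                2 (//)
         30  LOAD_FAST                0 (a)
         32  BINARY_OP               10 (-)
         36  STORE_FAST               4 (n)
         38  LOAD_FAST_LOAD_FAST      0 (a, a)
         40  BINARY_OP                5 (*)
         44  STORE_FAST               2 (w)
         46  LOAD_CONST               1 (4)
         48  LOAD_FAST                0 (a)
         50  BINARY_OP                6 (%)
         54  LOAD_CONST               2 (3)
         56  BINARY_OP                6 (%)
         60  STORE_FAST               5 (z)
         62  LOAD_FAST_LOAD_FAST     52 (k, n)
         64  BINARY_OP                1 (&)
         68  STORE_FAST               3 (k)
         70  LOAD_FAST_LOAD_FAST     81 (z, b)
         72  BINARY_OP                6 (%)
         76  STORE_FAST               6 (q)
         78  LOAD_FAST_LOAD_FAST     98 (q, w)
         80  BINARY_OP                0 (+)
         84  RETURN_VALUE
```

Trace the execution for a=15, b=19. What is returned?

226

LOAD_FAST_LOAD_FAST b,a → push 19,15. Stack: [19, 15]
BINARY_OP // → 19 // 15 = 1. Stack: [1]
STORE_FAST w → w=1. Stack: []
LOAD_FAST_LOAD_FAST a,a → push 15,15. Stack: [15, 15]
BINARY_OP + → 15 + 15 = 30. Stack: [30]
LOAD_FAST b → push 19. Stack: [30, 19]
BINARY_OP % → 30 % 19 = 11. Stack: [11]
STORE_FAST k → k=11. Stack: []
LOAD_FAST_LOAD_FAST k,k → push 11,11. Stack: [11, 11]
BINARY_OP // → 11 // 11 = 1. Stack: [1]
LOAD_FAST a → push 15. Stack: [1, 15]
BINARY_OP - → 1 - 15 = -14. Stack: [-14]
STORE_FAST n → n=-14. Stack: []
LOAD_FAST_LOAD_FAST a,a → push 15,15. Stack: [15, 15]
BINARY_OP * → 15 * 15 = 225. Stack: [225]
STORE_FAST w → w=225. Stack: []
LOAD_CONST → push 4. Stack: [4]
LOAD_FAST a → push 15. Stack: [4, 15]
BINARY_OP % → 4 % 15 = 4. Stack: [4]
LOAD_CONST → push 3. Stack: [4, 3]
BINARY_OP % → 4 % 3 = 1. Stack: [1]
STORE_FAST z → z=1. Stack: []
LOAD_FAST_LOAD_FAST k,n → push 11,-14. Stack: [11, -14]
BINARY_OP & → 11 & -14 = 2. Stack: [2]
STORE_FAST k → k=2. Stack: []
LOAD_FAST_LOAD_FAST z,b → push 1,19. Stack: [1, 19]
BINARY_OP % → 1 % 19 = 1. Stack: [1]
STORE_FAST q → q=1. Stack: []
LOAD_FAST_LOAD_FAST q,w → push 1,225. Stack: [1, 225]
BINARY_OP + → 1 + 225 = 226. Stack: [226]
RETURN_VALUE → return 226.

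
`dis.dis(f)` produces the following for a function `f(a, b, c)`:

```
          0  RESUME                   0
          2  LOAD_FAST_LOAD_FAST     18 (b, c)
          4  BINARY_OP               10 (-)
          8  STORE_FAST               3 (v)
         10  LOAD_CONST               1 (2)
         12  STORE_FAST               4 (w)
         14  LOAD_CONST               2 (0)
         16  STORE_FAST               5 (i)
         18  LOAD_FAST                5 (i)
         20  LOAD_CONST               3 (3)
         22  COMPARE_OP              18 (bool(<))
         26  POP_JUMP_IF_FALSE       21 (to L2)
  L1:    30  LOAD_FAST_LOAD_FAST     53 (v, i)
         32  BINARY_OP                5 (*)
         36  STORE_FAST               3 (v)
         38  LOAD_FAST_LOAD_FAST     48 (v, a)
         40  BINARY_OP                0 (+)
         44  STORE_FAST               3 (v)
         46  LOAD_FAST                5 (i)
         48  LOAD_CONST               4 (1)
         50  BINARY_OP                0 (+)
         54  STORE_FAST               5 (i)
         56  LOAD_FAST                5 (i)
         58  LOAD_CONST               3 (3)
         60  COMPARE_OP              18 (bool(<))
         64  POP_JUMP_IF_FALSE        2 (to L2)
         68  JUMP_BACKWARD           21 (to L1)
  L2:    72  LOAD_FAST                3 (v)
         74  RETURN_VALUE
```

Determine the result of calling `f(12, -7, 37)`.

60

LOAD_FAST_LOAD_FAST b,c → push -7,37. Stack: [-7, 37]
BINARY_OP - → -7 - 37 = -44. Stack: [-44]
STORE_FAST v → v=-44. Stack: []
LOAD_CONST → push 2. Stack: [2]
STORE_FAST w → w=2. Stack: []
LOAD_CONST → push 0. Stack: [0]
STORE_FAST i → i=0. Stack: []
LOAD_FAST i → push 0. Stack: [0]
LOAD_CONST → push 3. Stack: [0, 3]
COMPARE_OP bool(<) → 0 vs 3 = True. Stack: [True]
POP_JUMP_IF_FALSE → pop True; no jump. Stack: []
LOAD_FAST_LOAD_FAST v,i → push -44,0. Stack: [-44, 0]
BINARY_OP * → -44 * 0 = 0. Stack: [0]
STORE_FAST v → v=0. Stack: []
LOAD_FAST_LOAD_FAST v,a → push 0,12. Stack: [0, 12]
BINARY_OP + → 0 + 12 = 12. Stack: [12]
STORE_FAST v → v=12. Stack: []
LOAD_FAST i → push 0. Stack: [0]
LOAD_CONST → push 1. Stack: [0, 1]
BINARY_OP + → 0 + 1 = 1. Stack: [1]
STORE_FAST i → i=1. Stack: []
LOAD_FAST i → push 1. Stack: [1]
LOAD_CONST → push 3. Stack: [1, 3]
COMPARE_OP bool(<) → 1 vs 3 = True. Stack: [True]
POP_JUMP_IF_FALSE → pop True; no jump. Stack: []
LOAD_FAST_LOAD_FAST v,i → push 12,1. Stack: [12, 1]
BINARY_OP * → 12 * 1 = 12. Stack: [12]
STORE_FAST v → v=12. Stack: []
LOAD_FAST_LOAD_FAST v,a → push 12,12. Stack: [12, 12]
BINARY_OP + → 12 + 12 = 24. Stack: [24]
STORE_FAST v → v=24. Stack: []
LOAD_FAST i → push 1. Stack: [1]
LOAD_CONST → push 1. Stack: [1, 1]
BINARY_OP + → 1 + 1 = 2. Stack: [2]
STORE_FAST i → i=2. Stack: []
LOAD_FAST i → push 2. Stack: [2]
LOAD_CONST → push 3. Stack: [2, 3]
COMPARE_OP bool(<) → 2 vs 3 = True. Stack: [True]
POP_JUMP_IF_FALSE → pop True; no jump. Stack: []
LOAD_FAST_LOAD_FAST v,i → push 24,2. Stack: [24, 2]
BINARY_OP * → 24 * 2 = 48. Stack: [48]
STORE_FAST v → v=48. Stack: []
LOAD_FAST_LOAD_FAST v,a → push 48,12. Stack: [48, 12]
BINARY_OP + → 48 + 12 = 60. Stack: [60]
STORE_FAST v → v=60. Stack: []
LOAD_FAST i → push 2. Stack: [2]
LOAD_CONST → push 1. Stack: [2, 1]
BINARY_OP + → 2 + 1 = 3. Stack: [3]
STORE_FAST i → i=3. Stack: []
LOAD_FAST i → push 3. Stack: [3]
LOAD_CONST → push 3. Stack: [3, 3]
COMPARE_OP bool(<) → 3 vs 3 = False. Stack: [False]
POP_JUMP_IF_FALSE → pop False; jump. Stack: []
LOAD_FAST v → push 60. Stack: [60]
RETURN_VALUE → return 60.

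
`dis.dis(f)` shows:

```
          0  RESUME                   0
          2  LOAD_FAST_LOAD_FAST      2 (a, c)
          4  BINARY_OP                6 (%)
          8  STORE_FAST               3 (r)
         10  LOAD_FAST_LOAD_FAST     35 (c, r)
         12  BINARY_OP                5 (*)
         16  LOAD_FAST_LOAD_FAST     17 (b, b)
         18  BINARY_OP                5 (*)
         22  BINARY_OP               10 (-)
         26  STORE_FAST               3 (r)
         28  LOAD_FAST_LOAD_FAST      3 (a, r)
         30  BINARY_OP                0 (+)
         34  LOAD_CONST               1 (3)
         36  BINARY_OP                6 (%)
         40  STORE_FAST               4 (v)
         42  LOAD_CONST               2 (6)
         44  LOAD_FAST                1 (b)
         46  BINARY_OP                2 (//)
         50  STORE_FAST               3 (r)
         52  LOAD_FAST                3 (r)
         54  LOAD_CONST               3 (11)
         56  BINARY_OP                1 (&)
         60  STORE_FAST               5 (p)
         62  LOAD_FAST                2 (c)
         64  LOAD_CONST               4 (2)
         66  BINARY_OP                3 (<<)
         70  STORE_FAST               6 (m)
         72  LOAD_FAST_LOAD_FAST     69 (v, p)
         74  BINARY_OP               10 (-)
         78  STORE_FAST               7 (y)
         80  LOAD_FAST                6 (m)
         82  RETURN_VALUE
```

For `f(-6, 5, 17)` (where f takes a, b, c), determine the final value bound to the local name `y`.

-1

LOAD_FAST_LOAD_FAST a,c → push -6,17. Stack: [-6, 17]
BINARY_OP % → -6 % 17 = 11. Stack: [11]
STORE_FAST r → r=11. Stack: []
LOAD_FAST_LOAD_FAST c,r → push 17,11. Stack: [17, 11]
BINARY_OP * → 17 * 11 = 187. Stack: [187]
LOAD_FAST_LOAD_FAST b,b → push 5,5. Stack: [187, 5, 5]
BINARY_OP * → 5 * 5 = 25. Stack: [187, 25]
BINARY_OP - → 187 - 25 = 162. Stack: [162]
STORE_FAST r → r=162. Stack: []
LOAD_FAST_LOAD_FAST a,r → push -6,162. Stack: [-6, 162]
BINARY_OP + → -6 + 162 = 156. Stack: [156]
LOAD_CONST → push 3. Stack: [156, 3]
BINARY_OP % → 156 % 3 = 0. Stack: [0]
STORE_FAST v → v=0. Stack: []
LOAD_CONST → push 6. Stack: [6]
LOAD_FAST b → push 5. Stack: [6, 5]
BINARY_OP // → 6 // 5 = 1. Stack: [1]
STORE_FAST r → r=1. Stack: []
LOAD_FAST r → push 1. Stack: [1]
LOAD_CONST → push 11. Stack: [1, 11]
BINARY_OP & → 1 & 11 = 1. Stack: [1]
STORE_FAST p → p=1. Stack: []
LOAD_FAST c → push 17. Stack: [17]
LOAD_CONST → push 2. Stack: [17, 2]
BINARY_OP << → 17 << 2 = 68. Stack: [68]
STORE_FAST m → m=68. Stack: []
LOAD_FAST_LOAD_FAST v,p → push 0,1. Stack: [0, 1]
BINARY_OP - → 0 - 1 = -1. Stack: [-1]
STORE_FAST y → y=-1. Stack: []
LOAD_FAST m → push 68. Stack: [68]
RETURN_VALUE → return 68.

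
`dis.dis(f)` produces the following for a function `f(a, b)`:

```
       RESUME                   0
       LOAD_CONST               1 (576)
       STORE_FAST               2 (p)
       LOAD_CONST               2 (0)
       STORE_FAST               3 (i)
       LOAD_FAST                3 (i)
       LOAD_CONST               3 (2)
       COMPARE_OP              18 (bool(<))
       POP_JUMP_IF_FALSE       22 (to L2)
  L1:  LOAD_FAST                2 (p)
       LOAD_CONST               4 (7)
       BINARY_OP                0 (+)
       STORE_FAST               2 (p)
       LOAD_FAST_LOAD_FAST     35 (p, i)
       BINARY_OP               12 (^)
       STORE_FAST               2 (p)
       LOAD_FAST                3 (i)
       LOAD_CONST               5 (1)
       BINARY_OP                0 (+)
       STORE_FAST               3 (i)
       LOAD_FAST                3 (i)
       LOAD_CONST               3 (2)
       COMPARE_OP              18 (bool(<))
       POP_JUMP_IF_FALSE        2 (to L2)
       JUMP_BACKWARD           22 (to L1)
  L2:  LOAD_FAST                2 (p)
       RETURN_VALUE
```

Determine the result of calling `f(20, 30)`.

LOAD_CONST → push 576. Stack: [576]
STORE_FAST p → p=576. Stack: []
LOAD_CONST → push 0. Stack: [0]
STORE_FAST i → i=0. Stack: []
LOAD_FAST i → push 0. Stack: [0]
LOAD_CONST → push 2. Stack: [0, 2]
COMPARE_OP bool(<) → 0 vs 2 = True. Stack: [True]
POP_JUMP_IF_FALSE → pop True; no jump. Stack: []
LOAD_FAST p → push 576. Stack: [576]
LOAD_CONST → push 7. Stack: [576, 7]
BINARY_OP + → 576 + 7 = 583. Stack: [583]
STORE_FAST p → p=583. Stack: []
LOAD_FAST_LOAD_FAST p,i → push 583,0. Stack: [583, 0]
BINARY_OP ^ → 583 ^ 0 = 583. Stack: [583]
STORE_FAST p → p=583. Stack: []
LOAD_FAST i → push 0. Stack: [0]
LOAD_CONST → push 1. Stack: [0, 1]
BINARY_OP + → 0 + 1 = 1. Stack: [1]
STORE_FAST i → i=1. Stack: []
LOAD_FAST i → push 1. Stack: [1]
LOAD_CONST → push 2. Stack: [1, 2]
COMPARE_OP bool(<) → 1 vs 2 = True. Stack: [True]
POP_JUMP_IF_FALSE → pop True; no jump. Stack: []
LOAD_FAST p → push 583. Stack: [583]
LOAD_CONST → push 7. Stack: [583, 7]
BINARY_OP + → 583 + 7 = 590. Stack: [590]
STORE_FAST p → p=590. Stack: []
LOAD_FAST_LOAD_FAST p,i → push 590,1. Stack: [590, 1]
BINARY_OP ^ → 590 ^ 1 = 591. Stack: [591]
STORE_FAST p → p=591. Stack: []
LOAD_FAST i → push 1. Stack: [1]
LOAD_CONST → push 1. Stack: [1, 1]
BINARY_OP + → 1 + 1 = 2. Stack: [2]
STORE_FAST i → i=2. Stack: []
LOAD_FAST i → push 2. Stack: [2]
LOAD_CONST → push 2. Stack: [2, 2]
COMPARE_OP bool(<) → 2 vs 2 = False. Stack: [False]
POP_JUMP_IF_FALSE → pop False; jump. Stack: []
LOAD_FAST p → push 591. Stack: [591]
RETURN_VALUE → return 591.

591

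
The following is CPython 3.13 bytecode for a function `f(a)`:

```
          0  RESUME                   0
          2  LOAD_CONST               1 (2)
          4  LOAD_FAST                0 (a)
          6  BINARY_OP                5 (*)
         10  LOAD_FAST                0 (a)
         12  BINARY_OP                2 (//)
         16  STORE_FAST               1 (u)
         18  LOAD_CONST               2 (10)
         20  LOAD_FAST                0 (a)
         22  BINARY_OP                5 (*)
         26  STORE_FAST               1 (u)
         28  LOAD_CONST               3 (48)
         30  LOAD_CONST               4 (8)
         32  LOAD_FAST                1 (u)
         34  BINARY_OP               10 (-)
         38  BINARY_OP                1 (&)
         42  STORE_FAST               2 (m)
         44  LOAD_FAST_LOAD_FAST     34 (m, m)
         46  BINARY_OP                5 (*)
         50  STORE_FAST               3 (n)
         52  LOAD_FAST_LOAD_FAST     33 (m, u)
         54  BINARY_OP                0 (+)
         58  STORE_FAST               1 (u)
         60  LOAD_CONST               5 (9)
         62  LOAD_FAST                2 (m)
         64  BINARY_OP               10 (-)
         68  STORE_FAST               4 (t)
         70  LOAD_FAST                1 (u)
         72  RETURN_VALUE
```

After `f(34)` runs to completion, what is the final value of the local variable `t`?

LOAD_CONST → push 2. Stack: [2]
LOAD_FAST a → push 34. Stack: [2, 34]
BINARY_OP * → 2 * 34 = 68. Stack: [68]
LOAD_FAST a → push 34. Stack: [68, 34]
BINARY_OP // → 68 // 34 = 2. Stack: [2]
STORE_FAST u → u=2. Stack: []
LOAD_CONST → push 10. Stack: [10]
LOAD_FAST a → push 34. Stack: [10, 34]
BINARY_OP * → 10 * 34 = 340. Stack: [340]
STORE_FAST u → u=340. Stack: []
LOAD_CONST → push 48. Stack: [48]
LOAD_CONST → push 8. Stack: [48, 8]
LOAD_FAST u → push 340. Stack: [48, 8, 340]
BINARY_OP - → 8 - 340 = -332. Stack: [48, -332]
BINARY_OP & → 48 & -332 = 48. Stack: [48]
STORE_FAST m → m=48. Stack: []
LOAD_FAST_LOAD_FAST m,m → push 48,48. Stack: [48, 48]
BINARY_OP * → 48 * 48 = 2304. Stack: [2304]
STORE_FAST n → n=2304. Stack: []
LOAD_FAST_LOAD_FAST m,u → push 48,340. Stack: [48, 340]
BINARY_OP + → 48 + 340 = 388. Stack: [388]
STORE_FAST u → u=388. Stack: []
LOAD_CONST → push 9. Stack: [9]
LOAD_FAST m → push 48. Stack: [9, 48]
BINARY_OP - → 9 - 48 = -39. Stack: [-39]
STORE_FAST t → t=-39. Stack: []
LOAD_FAST u → push 388. Stack: [388]
RETURN_VALUE → return 388.

-39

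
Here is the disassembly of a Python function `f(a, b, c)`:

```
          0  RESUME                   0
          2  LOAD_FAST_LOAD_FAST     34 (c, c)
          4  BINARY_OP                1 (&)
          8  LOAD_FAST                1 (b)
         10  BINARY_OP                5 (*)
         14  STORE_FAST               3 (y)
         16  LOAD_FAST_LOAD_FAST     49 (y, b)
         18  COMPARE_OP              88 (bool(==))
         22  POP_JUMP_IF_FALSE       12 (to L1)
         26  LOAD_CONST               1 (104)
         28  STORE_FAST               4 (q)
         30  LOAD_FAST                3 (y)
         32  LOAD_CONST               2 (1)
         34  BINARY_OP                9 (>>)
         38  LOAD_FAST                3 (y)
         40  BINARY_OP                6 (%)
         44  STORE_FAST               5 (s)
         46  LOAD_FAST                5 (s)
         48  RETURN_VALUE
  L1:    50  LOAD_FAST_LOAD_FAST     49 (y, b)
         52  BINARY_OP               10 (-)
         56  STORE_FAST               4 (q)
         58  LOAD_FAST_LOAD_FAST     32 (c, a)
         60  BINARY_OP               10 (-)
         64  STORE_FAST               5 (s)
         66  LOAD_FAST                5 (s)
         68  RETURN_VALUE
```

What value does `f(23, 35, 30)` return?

LOAD_FAST_LOAD_FAST c,c → push 30,30. Stack: [30, 30]
BINARY_OP & → 30 & 30 = 30. Stack: [30]
LOAD_FAST b → push 35. Stack: [30, 35]
BINARY_OP * → 30 * 35 = 1050. Stack: [1050]
STORE_FAST y → y=1050. Stack: []
LOAD_FAST_LOAD_FAST y,b → push 1050,35. Stack: [1050, 35]
COMPARE_OP bool(==) → 1050 vs 35 = False. Stack: [False]
POP_JUMP_IF_FALSE → pop False; jump. Stack: []
LOAD_FAST_LOAD_FAST y,b → push 1050,35. Stack: [1050, 35]
BINARY_OP - → 1050 - 35 = 1015. Stack: [1015]
STORE_FAST q → q=1015. Stack: []
LOAD_FAST_LOAD_FAST c,a → push 30,23. Stack: [30, 23]
BINARY_OP - → 30 - 23 = 7. Stack: [7]
STORE_FAST s → s=7. Stack: []
LOAD_FAST s → push 7. Stack: [7]
RETURN_VALUE → return 7.

7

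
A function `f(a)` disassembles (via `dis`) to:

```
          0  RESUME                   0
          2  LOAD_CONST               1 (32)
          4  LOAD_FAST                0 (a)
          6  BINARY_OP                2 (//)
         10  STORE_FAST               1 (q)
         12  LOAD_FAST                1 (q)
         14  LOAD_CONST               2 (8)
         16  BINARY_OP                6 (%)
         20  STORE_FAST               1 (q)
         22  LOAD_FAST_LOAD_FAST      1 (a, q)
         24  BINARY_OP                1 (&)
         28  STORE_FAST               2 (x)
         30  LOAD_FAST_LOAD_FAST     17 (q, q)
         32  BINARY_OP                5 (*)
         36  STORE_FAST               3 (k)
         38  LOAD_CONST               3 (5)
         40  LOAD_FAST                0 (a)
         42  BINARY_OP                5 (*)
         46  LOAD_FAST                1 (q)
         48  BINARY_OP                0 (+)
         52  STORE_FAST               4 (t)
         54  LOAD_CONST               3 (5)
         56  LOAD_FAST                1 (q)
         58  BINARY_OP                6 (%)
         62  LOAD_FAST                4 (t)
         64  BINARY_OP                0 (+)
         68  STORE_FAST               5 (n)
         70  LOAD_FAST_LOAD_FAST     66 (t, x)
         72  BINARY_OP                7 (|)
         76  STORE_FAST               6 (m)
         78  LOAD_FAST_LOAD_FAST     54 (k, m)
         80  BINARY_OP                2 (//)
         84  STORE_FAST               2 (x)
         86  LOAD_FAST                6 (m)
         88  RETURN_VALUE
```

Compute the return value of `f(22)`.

111

LOAD_CONST → push 32. Stack: [32]
LOAD_FAST a → push 22. Stack: [32, 22]
BINARY_OP // → 32 // 22 = 1. Stack: [1]
STORE_FAST q → q=1. Stack: []
LOAD_FAST q → push 1. Stack: [1]
LOAD_CONST → push 8. Stack: [1, 8]
BINARY_OP % → 1 % 8 = 1. Stack: [1]
STORE_FAST q → q=1. Stack: []
LOAD_FAST_LOAD_FAST a,q → push 22,1. Stack: [22, 1]
BINARY_OP & → 22 & 1 = 0. Stack: [0]
STORE_FAST x → x=0. Stack: []
LOAD_FAST_LOAD_FAST q,q → push 1,1. Stack: [1, 1]
BINARY_OP * → 1 * 1 = 1. Stack: [1]
STORE_FAST k → k=1. Stack: []
LOAD_CONST → push 5. Stack: [5]
LOAD_FAST a → push 22. Stack: [5, 22]
BINARY_OP * → 5 * 22 = 110. Stack: [110]
LOAD_FAST q → push 1. Stack: [110, 1]
BINARY_OP + → 110 + 1 = 111. Stack: [111]
STORE_FAST t → t=111. Stack: []
LOAD_CONST → push 5. Stack: [5]
LOAD_FAST q → push 1. Stack: [5, 1]
BINARY_OP % → 5 % 1 = 0. Stack: [0]
LOAD_FAST t → push 111. Stack: [0, 111]
BINARY_OP + → 0 + 111 = 111. Stack: [111]
STORE_FAST n → n=111. Stack: []
LOAD_FAST_LOAD_FAST t,x → push 111,0. Stack: [111, 0]
BINARY_OP | → 111 | 0 = 111. Stack: [111]
STORE_FAST m → m=111. Stack: []
LOAD_FAST_LOAD_FAST k,m → push 1,111. Stack: [1, 111]
BINARY_OP // → 1 // 111 = 0. Stack: [0]
STORE_FAST x → x=0. Stack: []
LOAD_FAST m → push 111. Stack: [111]
RETURN_VALUE → return 111.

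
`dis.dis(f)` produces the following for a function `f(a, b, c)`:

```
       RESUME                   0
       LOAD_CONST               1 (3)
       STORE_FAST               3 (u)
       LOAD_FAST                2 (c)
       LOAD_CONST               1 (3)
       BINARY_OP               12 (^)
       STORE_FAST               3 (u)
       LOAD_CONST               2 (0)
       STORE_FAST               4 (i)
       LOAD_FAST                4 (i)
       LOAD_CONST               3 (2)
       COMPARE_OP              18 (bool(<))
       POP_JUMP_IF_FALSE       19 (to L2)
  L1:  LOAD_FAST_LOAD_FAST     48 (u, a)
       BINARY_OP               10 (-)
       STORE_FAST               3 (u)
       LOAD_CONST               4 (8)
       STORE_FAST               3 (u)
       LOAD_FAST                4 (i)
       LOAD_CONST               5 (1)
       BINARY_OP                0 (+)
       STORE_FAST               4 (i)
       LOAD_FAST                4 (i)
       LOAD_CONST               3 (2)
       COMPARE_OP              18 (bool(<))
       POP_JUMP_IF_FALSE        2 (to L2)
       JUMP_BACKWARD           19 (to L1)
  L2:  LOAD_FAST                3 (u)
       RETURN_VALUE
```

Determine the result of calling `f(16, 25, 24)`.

8

LOAD_CONST → push 3. Stack: [3]
STORE_FAST u → u=3. Stack: []
LOAD_FAST c → push 24. Stack: [24]
LOAD_CONST → push 3. Stack: [24, 3]
BINARY_OP ^ → 24 ^ 3 = 27. Stack: [27]
STORE_FAST u → u=27. Stack: []
LOAD_CONST → push 0. Stack: [0]
STORE_FAST i → i=0. Stack: []
LOAD_FAST i → push 0. Stack: [0]
LOAD_CONST → push 2. Stack: [0, 2]
COMPARE_OP bool(<) → 0 vs 2 = True. Stack: [True]
POP_JUMP_IF_FALSE → pop True; no jump. Stack: []
LOAD_FAST_LOAD_FAST u,a → push 27,16. Stack: [27, 16]
BINARY_OP - → 27 - 16 = 11. Stack: [11]
STORE_FAST u → u=11. Stack: []
LOAD_CONST → push 8. Stack: [8]
STORE_FAST u → u=8. Stack: []
LOAD_FAST i → push 0. Stack: [0]
LOAD_CONST → push 1. Stack: [0, 1]
BINARY_OP + → 0 + 1 = 1. Stack: [1]
STORE_FAST i → i=1. Stack: []
LOAD_FAST i → push 1. Stack: [1]
LOAD_CONST → push 2. Stack: [1, 2]
COMPARE_OP bool(<) → 1 vs 2 = True. Stack: [True]
POP_JUMP_IF_FALSE → pop True; no jump. Stack: []
LOAD_FAST_LOAD_FAST u,a → push 8,16. Stack: [8, 16]
BINARY_OP - → 8 - 16 = -8. Stack: [-8]
STORE_FAST u → u=-8. Stack: []
LOAD_CONST → push 8. Stack: [8]
STORE_FAST u → u=8. Stack: []
LOAD_FAST i → push 1. Stack: [1]
LOAD_CONST → push 1. Stack: [1, 1]
BINARY_OP + → 1 + 1 = 2. Stack: [2]
STORE_FAST i → i=2. Stack: []
LOAD_FAST i → push 2. Stack: [2]
LOAD_CONST → push 2. Stack: [2, 2]
COMPARE_OP bool(<) → 2 vs 2 = False. Stack: [False]
POP_JUMP_IF_FALSE → pop False; jump. Stack: []
LOAD_FAST u → push 8. Stack: [8]
RETURN_VALUE → return 8.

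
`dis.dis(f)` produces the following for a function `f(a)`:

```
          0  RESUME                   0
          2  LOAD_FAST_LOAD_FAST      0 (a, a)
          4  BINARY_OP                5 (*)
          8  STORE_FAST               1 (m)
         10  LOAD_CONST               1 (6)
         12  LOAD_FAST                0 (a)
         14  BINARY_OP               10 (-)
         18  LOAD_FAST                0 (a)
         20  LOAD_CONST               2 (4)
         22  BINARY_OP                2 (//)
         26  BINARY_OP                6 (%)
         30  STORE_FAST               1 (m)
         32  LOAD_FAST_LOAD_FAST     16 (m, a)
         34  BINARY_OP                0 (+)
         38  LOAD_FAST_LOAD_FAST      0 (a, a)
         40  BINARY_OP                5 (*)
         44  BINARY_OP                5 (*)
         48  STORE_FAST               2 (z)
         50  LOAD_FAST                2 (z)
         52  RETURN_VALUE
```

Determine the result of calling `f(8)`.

512

LOAD_FAST_LOAD_FAST a,a → push 8,8. Stack: [8, 8]
BINARY_OP * → 8 * 8 = 64. Stack: [64]
STORE_FAST m → m=64. Stack: []
LOAD_CONST → push 6. Stack: [6]
LOAD_FAST a → push 8. Stack: [6, 8]
BINARY_OP - → 6 - 8 = -2. Stack: [-2]
LOAD_FAST a → push 8. Stack: [-2, 8]
LOAD_CONST → push 4. Stack: [-2, 8, 4]
BINARY_OP // → 8 // 4 = 2. Stack: [-2, 2]
BINARY_OP % → -2 % 2 = 0. Stack: [0]
STORE_FAST m → m=0. Stack: []
LOAD_FAST_LOAD_FAST m,a → push 0,8. Stack: [0, 8]
BINARY_OP + → 0 + 8 = 8. Stack: [8]
LOAD_FAST_LOAD_FAST a,a → push 8,8. Stack: [8, 8, 8]
BINARY_OP * → 8 * 8 = 64. Stack: [8, 64]
BINARY_OP * → 8 * 64 = 512. Stack: [512]
STORE_FAST z → z=512. Stack: []
LOAD_FAST z → push 512. Stack: [512]
RETURN_VALUE → return 512.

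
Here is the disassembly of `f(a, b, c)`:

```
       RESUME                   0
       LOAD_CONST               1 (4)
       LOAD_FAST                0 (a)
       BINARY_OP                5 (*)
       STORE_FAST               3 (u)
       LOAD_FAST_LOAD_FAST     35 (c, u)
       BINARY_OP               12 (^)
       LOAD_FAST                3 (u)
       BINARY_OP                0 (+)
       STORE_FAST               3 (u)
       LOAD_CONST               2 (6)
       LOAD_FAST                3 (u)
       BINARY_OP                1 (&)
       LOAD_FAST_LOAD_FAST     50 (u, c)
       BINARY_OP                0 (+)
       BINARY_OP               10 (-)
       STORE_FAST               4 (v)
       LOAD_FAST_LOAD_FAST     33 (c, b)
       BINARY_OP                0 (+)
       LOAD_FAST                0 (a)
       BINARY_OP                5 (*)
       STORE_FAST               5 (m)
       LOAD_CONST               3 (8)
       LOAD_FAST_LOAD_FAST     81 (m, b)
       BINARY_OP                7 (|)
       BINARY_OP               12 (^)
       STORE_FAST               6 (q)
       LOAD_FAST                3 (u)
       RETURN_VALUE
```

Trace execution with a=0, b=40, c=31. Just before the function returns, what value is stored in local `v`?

-56

LOAD_CONST → push 4. Stack: [4]
LOAD_FAST a → push 0. Stack: [4, 0]
BINARY_OP * → 4 * 0 = 0. Stack: [0]
STORE_FAST u → u=0. Stack: []
LOAD_FAST_LOAD_FAST c,u → push 31,0. Stack: [31, 0]
BINARY_OP ^ → 31 ^ 0 = 31. Stack: [31]
LOAD_FAST u → push 0. Stack: [31, 0]
BINARY_OP + → 31 + 0 = 31. Stack: [31]
STORE_FAST u → u=31. Stack: []
LOAD_CONST → push 6. Stack: [6]
LOAD_FAST u → push 31. Stack: [6, 31]
BINARY_OP & → 6 & 31 = 6. Stack: [6]
LOAD_FAST_LOAD_FAST u,c → push 31,31. Stack: [6, 31, 31]
BINARY_OP + → 31 + 31 = 62. Stack: [6, 62]
BINARY_OP - → 6 - 62 = -56. Stack: [-56]
STORE_FAST v → v=-56. Stack: []
LOAD_FAST_LOAD_FAST c,b → push 31,40. Stack: [31, 40]
BINARY_OP + → 31 + 40 = 71. Stack: [71]
LOAD_FAST a → push 0. Stack: [71, 0]
BINARY_OP * → 71 * 0 = 0. Stack: [0]
STORE_FAST m → m=0. Stack: []
LOAD_CONST → push 8. Stack: [8]
LOAD_FAST_LOAD_FAST m,b → push 0,40. Stack: [8, 0, 40]
BINARY_OP | → 0 | 40 = 40. Stack: [8, 40]
BINARY_OP ^ → 8 ^ 40 = 32. Stack: [32]
STORE_FAST q → q=32. Stack: []
LOAD_FAST u → push 31. Stack: [31]
RETURN_VALUE → return 31.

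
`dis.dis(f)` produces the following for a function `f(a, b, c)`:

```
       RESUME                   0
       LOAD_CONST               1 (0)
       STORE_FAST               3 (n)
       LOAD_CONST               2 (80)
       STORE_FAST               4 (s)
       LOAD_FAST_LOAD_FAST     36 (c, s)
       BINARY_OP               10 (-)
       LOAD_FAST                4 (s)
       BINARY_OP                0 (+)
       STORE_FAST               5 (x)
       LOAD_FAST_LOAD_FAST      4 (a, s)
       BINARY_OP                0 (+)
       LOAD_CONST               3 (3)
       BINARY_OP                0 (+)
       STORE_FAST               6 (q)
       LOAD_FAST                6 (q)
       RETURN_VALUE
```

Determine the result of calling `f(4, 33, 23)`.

LOAD_CONST → push 0. Stack: [0]
STORE_FAST n → n=0. Stack: []
LOAD_CONST → push 80. Stack: [80]
STORE_FAST s → s=80. Stack: []
LOAD_FAST_LOAD_FAST c,s → push 23,80. Stack: [23, 80]
BINARY_OP - → 23 - 80 = -57. Stack: [-57]
LOAD_FAST s → push 80. Stack: [-57, 80]
BINARY_OP + → -57 + 80 = 23. Stack: [23]
STORE_FAST x → x=23. Stack: []
LOAD_FAST_LOAD_FAST a,s → push 4,80. Stack: [4, 80]
BINARY_OP + → 4 + 80 = 84. Stack: [84]
LOAD_CONST → push 3. Stack: [84, 3]
BINARY_OP + → 84 + 3 = 87. Stack: [87]
STORE_FAST q → q=87. Stack: []
LOAD_FAST q → push 87. Stack: [87]
RETURN_VALUE → return 87.

87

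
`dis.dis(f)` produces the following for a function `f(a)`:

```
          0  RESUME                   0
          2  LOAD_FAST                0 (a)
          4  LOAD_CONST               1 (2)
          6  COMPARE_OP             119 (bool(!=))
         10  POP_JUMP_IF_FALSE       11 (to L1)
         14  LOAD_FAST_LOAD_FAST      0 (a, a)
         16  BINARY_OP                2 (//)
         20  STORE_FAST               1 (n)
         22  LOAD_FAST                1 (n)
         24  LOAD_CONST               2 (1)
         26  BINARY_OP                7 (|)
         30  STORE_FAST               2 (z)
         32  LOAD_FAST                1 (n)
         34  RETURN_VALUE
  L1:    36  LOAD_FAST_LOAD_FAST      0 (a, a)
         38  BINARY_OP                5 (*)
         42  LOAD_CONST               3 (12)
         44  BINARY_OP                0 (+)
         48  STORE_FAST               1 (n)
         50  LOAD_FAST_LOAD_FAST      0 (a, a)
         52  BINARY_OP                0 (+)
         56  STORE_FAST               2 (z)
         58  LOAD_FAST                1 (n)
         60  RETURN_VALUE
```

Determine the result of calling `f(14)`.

LOAD_FAST a → push 14. Stack: [14]
LOAD_CONST → push 2. Stack: [14, 2]
COMPARE_OP bool(!=) → 14 vs 2 = True. Stack: [True]
POP_JUMP_IF_FALSE → pop True; no jump. Stack: []
LOAD_FAST_LOAD_FAST a,a → push 14,14. Stack: [14, 14]
BINARY_OP // → 14 // 14 = 1. Stack: [1]
STORE_FAST n → n=1. Stack: []
LOAD_FAST n → push 1. Stack: [1]
LOAD_CONST → push 1. Stack: [1, 1]
BINARY_OP | → 1 | 1 = 1. Stack: [1]
STORE_FAST z → z=1. Stack: []
LOAD_FAST n → push 1. Stack: [1]
RETURN_VALUE → return 1.

1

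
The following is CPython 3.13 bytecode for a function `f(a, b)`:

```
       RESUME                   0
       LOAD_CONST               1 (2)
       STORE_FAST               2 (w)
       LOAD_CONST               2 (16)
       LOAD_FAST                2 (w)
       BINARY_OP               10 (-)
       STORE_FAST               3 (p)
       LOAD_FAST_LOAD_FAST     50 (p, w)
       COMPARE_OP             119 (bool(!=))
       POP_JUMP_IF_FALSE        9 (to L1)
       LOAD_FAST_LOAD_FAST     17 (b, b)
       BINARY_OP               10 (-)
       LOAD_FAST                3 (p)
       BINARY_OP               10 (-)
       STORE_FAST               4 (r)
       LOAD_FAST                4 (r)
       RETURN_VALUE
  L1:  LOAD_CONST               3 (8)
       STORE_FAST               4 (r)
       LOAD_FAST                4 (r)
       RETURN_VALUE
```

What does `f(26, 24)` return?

LOAD_CONST → push 2. Stack: [2]
STORE_FAST w → w=2. Stack: []
LOAD_CONST → push 16. Stack: [16]
LOAD_FAST w → push 2. Stack: [16, 2]
BINARY_OP - → 16 - 2 = 14. Stack: [14]
STORE_FAST p → p=14. Stack: []
LOAD_FAST_LOAD_FAST p,w → push 14,2. Stack: [14, 2]
COMPARE_OP bool(!=) → 14 vs 2 = True. Stack: [True]
POP_JUMP_IF_FALSE → pop True; no jump. Stack: []
LOAD_FAST_LOAD_FAST b,b → push 24,24. Stack: [24, 24]
BINARY_OP - → 24 - 24 = 0. Stack: [0]
LOAD_FAST p → push 14. Stack: [0, 14]
BINARY_OP - → 0 - 14 = -14. Stack: [-14]
STORE_FAST r → r=-14. Stack: []
LOAD_FAST r → push -14. Stack: [-14]
RETURN_VALUE → return -14.

-14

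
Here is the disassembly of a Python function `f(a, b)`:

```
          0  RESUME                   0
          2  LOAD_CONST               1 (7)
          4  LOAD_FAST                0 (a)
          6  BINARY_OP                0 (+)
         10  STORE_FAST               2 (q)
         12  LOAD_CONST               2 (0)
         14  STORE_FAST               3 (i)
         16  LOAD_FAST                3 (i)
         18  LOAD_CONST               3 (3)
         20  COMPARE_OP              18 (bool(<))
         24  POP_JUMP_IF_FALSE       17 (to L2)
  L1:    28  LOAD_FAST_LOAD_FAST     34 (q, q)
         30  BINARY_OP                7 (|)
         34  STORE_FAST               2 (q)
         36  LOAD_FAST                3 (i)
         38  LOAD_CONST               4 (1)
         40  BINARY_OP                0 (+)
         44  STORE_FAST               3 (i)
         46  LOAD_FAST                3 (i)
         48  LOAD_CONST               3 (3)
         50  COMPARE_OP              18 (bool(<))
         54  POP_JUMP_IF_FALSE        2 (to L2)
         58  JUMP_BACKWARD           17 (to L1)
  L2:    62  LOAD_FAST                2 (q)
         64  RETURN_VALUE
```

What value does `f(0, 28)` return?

7

LOAD_CONST → push 7. Stack: [7]
LOAD_FAST a → push 0. Stack: [7, 0]
BINARY_OP + → 7 + 0 = 7. Stack: [7]
STORE_FAST q → q=7. Stack: []
LOAD_CONST → push 0. Stack: [0]
STORE_FAST i → i=0. Stack: []
LOAD_FAST i → push 0. Stack: [0]
LOAD_CONST → push 3. Stack: [0, 3]
COMPARE_OP bool(<) → 0 vs 3 = True. Stack: [True]
POP_JUMP_IF_FALSE → pop True; no jump. Stack: []
LOAD_FAST_LOAD_FAST q,q → push 7,7. Stack: [7, 7]
BINARY_OP | → 7 | 7 = 7. Stack: [7]
STORE_FAST q → q=7. Stack: []
LOAD_FAST i → push 0. Stack: [0]
LOAD_CONST → push 1. Stack: [0, 1]
BINARY_OP + → 0 + 1 = 1. Stack: [1]
STORE_FAST i → i=1. Stack: []
LOAD_FAST i → push 1. Stack: [1]
LOAD_CONST → push 3. Stack: [1, 3]
COMPARE_OP bool(<) → 1 vs 3 = True. Stack: [True]
POP_JUMP_IF_FALSE → pop True; no jump. Stack: []
LOAD_FAST_LOAD_FAST q,q → push 7,7. Stack: [7, 7]
BINARY_OP | → 7 | 7 = 7. Stack: [7]
STORE_FAST q → q=7. Stack: []
LOAD_FAST i → push 1. Stack: [1]
LOAD_CONST → push 1. Stack: [1, 1]
BINARY_OP + → 1 + 1 = 2. Stack: [2]
STORE_FAST i → i=2. Stack: []
LOAD_FAST i → push 2. Stack: [2]
LOAD_CONST → push 3. Stack: [2, 3]
COMPARE_OP bool(<) → 2 vs 3 = True. Stack: [True]
POP_JUMP_IF_FALSE → pop True; no jump. Stack: []
LOAD_FAST_LOAD_FAST q,q → push 7,7. Stack: [7, 7]
BINARY_OP | → 7 | 7 = 7. Stack: [7]
STORE_FAST q → q=7. Stack: []
LOAD_FAST i → push 2. Stack: [2]
LOAD_CONST → push 1. Stack: [2, 1]
BINARY_OP + → 2 + 1 = 3. Stack: [3]
STORE_FAST i → i=3. Stack: []
LOAD_FAST i → push 3. Stack: [3]
LOAD_CONST → push 3. Stack: [3, 3]
COMPARE_OP bool(<) → 3 vs 3 = False. Stack: [False]
POP_JUMP_IF_FALSE → pop False; jump. Stack: []
LOAD_FAST q → push 7. Stack: [7]
RETURN_VALUE → return 7.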